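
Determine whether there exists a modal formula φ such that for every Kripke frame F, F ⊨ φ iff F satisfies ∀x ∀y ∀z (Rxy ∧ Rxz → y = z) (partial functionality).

Yes: it is partial functionality, defined by the CD schema ◇q → □q.

Yes — defined by ◇q → □q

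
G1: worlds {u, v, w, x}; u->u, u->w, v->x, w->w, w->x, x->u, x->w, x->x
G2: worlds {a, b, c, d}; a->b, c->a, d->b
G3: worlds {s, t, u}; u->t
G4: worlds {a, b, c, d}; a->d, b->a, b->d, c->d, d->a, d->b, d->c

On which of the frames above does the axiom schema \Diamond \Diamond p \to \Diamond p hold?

Frame correspondent (Sahlqvist): \forall x \forall y (x R^2 y \to \exists w (y = w \wedge xRw)) — i.e. a generalized confluence (Geach) condition.
G1: fails — uR²x but no t with x=t and uRt.
G2: fails — cR²b but no w with b=w and cRw.
G3: satisfies the condition.
G4: fails — aR²a but no w with a=w and aRw.
Valid on: G3.

G3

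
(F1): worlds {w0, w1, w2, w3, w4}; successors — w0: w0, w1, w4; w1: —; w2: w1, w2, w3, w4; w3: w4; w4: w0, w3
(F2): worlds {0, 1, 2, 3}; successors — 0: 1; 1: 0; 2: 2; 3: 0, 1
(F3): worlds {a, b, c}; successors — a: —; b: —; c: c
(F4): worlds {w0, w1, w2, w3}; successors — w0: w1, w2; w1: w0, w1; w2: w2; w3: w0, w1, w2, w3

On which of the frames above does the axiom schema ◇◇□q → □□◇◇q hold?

(F3)

Frame correspondent (Sahlqvist): ∀x ∀y ∀z ((xR²y ∧ xR²z) → ∃w (yRw ∧ zR²w)) — i.e. a generalized confluence (Geach) condition.
(F1): fails — w0R²w0, w0R²w1 but no w with w0Rw and w1R²w.
(F2): fails — 0R²0, 0R²0 but no w with 0Rw and 0R²w.
(F3): condition met.
(F4): fails — w0R²w1, w0R²w2 but no w with w1Rw and w2R²w.
Valid on: (F3).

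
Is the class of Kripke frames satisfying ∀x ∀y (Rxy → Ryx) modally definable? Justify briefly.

This is a Sahlqvist condition; the B axiom p → □◇p defines it.
Suppose p→□◇p is valid. Take Rxy and set V(p)={x}. Then p at x, so □◇p at x, so ◇p at y, so some z with Ryz has p; z=x, i.e. Ryx.

Yes, by p → □◇p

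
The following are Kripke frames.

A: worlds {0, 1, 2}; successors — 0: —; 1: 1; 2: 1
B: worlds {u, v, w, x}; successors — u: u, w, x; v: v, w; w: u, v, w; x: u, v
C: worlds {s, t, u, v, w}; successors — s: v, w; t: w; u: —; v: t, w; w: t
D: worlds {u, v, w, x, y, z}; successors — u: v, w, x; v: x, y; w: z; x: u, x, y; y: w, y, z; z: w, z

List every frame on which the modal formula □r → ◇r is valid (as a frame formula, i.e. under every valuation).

Frame correspondent (Sahlqvist): ∀x ∃y Rxy — i.e. seriality.
A: fails — world 0 has no successor.
B: holds.
C: fails — world u has no successor.
D: holds.

B, D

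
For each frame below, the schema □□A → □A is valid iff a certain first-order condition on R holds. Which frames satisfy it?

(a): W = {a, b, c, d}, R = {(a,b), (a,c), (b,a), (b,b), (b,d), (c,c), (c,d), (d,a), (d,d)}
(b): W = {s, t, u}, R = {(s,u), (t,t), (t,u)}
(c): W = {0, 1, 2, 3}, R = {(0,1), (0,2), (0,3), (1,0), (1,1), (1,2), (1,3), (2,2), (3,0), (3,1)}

The schema corresponds to density: ∀x ∀y (Rxy → ∃z (Rxz ∧ Rzy)).
(a): condition met.
(b): fails — Rsu but no z with Rsz and Rzu.
(c): condition met.

(a), (c)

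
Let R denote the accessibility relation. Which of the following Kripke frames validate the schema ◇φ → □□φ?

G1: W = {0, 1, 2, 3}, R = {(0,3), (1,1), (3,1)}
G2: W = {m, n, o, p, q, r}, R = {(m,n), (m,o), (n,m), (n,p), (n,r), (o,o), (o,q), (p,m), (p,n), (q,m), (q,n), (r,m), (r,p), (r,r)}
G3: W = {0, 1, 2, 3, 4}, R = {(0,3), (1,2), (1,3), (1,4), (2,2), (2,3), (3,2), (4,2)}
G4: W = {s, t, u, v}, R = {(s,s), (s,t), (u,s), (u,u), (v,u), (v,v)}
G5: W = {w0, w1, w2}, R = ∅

Frame correspondent (Sahlqvist): ∀x ∀y ∀z ((xRy ∧ xR²z) → ∃w (y = w ∧ z = w)) — i.e. a generalized confluence (Geach) condition.
G1: fails — 0R3, 0R²1 but 3 ≠ 1.
G2: fails — mRn, mR²m but n ≠ m.
G3: fails — 0R3, 0R²2 but 3 ≠ 2.
G4: fails — sRs, sR²t but s ≠ t.
G5: holds.

G5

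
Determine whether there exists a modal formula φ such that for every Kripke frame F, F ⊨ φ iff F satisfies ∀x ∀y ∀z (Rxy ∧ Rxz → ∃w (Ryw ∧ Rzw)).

Yes — defined by ◇□q → □◇q

The condition is convergence. A defining modal formula is ◇□q → □◇q.
Suppose ◇□q→□◇q is valid. Take Rxy, Rxz and set V(q)={w : Ryw}. Then □q at y so ◇□q at x, so □◇q at x, so ◇q at z, giving w with Rzw and Ryw.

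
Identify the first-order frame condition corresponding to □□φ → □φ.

density: ∀x ∀y (Rxy → ∃z (Rxz ∧ Rzy))

Suppose □□φ→□φ is valid. Take Rxy and set V(φ)={w : xR²w}. Then □□φ at x, so □φ at x, so φ at y, i.e. ∃z(Rxz∧Rzy).
Conversely, on a frame with density the schema holds at every world under every valuation.
Frame condition: ∀x ∀y (Rxy → ∃z (Rxz ∧ Rzy)).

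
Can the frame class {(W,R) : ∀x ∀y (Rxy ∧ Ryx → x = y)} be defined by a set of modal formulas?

If a class were modally definable it would be closed under surjective bounded morphisms (Goldblatt–Thomason).
The 8-cycle (worlds w0,w1,w2,w3,w4,w5,w6,w7 with w0→w1→w2→w3→w4→w5→w6→w7→w0) is antisymmetric. Sending even-indexed worlds to • and odd-indexed worlds to ∘ is a surjective bounded morphism onto the two-world frame with •↔∘, which is not antisymmetric.
Hence antisymmetry is not modally definable.

No — not modally definable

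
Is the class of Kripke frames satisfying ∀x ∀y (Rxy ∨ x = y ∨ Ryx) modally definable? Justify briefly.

Not definable by any modal formula

Any modally definable frame class is closed under disjoint unions.
Take 3 disjoint single-world reflexive frames: each is trivially connected, but their disjoint union has 3 worlds with no edge between distinct components, so it is not connected.
So no modal formula (or set of formulas) defines exactly the connected frames.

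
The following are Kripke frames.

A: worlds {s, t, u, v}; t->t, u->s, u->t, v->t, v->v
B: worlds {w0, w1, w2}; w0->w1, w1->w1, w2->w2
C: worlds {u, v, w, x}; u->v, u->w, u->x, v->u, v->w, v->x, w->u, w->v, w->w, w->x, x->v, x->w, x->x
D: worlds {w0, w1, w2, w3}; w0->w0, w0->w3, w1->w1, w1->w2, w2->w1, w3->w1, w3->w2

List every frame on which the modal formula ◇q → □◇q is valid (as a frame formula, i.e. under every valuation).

B

The schema corresponds to the Euclidean property: ∀x ∀y ∀z (Rxy ∧ Rxz → Ryz).
A: fails — Rut and Rus but not Rts.
B: condition met.
C: fails — Ruv and Ruv but not Rvv.
D: fails — Rw0w3 and Rw0w0 but not Rw3w0.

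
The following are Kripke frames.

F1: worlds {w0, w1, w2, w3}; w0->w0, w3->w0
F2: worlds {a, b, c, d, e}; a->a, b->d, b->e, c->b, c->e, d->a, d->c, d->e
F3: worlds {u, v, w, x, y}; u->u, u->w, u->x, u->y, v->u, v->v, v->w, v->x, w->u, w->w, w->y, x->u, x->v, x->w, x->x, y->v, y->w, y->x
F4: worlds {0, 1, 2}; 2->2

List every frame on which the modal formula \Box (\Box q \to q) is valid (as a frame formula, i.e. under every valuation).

F1, F4

The schema corresponds to shift-reflexivity: \forall x \forall y (Rxy \to Ryy).
F1: holds.
F2: fails — Rdc but not Rcc.
F3: fails — Rwy but not Ryy.
F4: holds.
Valid on: F1, F4.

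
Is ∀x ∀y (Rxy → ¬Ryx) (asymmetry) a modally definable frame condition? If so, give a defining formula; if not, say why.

No — not modally definable

If a class were modally definable it would be closed under surjective bounded morphisms (Goldblatt–Thomason).
The 3-cycle (worlds w0,w1,w2 with w0→w1→w2→w0) is asymmetric. Mapping every world to a single reflexive point • is a surjective bounded morphism, and the reflexive point is not asymmetric (R•• but asymmetry requires ¬R••).
So the class is not modally definable.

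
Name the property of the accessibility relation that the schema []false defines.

emptiness of R

□⊥ is valid iff no world has any successor (otherwise □⊥ fails at any world with one).
Conversely, any frame satisfying forall x forall y ~Rxy validates the schema.
So the correspondent is emptiness of R.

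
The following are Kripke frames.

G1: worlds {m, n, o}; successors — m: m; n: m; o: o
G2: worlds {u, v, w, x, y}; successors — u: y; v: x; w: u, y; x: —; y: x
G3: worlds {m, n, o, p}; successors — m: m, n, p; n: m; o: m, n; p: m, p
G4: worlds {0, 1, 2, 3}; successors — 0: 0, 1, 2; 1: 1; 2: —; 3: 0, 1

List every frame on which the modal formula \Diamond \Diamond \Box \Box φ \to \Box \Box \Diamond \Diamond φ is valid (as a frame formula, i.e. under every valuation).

Frame correspondent (Sahlqvist): \forall x \forall y \forall z ((x R^2 y \wedge x R^2 z) \to \exists w (y R^2 w \wedge z R^2 w)) — i.e. a generalized confluence (Geach) condition.
G1: satisfies the condition.
G2: fails — uR²x, uR²x but no t with xR²t and xR²t.
G3: satisfies the condition.
G4: fails — 0R²0, 0R²2 but no w with 0R²w and 2R²w.
Valid on: G1, G3.

G1, G3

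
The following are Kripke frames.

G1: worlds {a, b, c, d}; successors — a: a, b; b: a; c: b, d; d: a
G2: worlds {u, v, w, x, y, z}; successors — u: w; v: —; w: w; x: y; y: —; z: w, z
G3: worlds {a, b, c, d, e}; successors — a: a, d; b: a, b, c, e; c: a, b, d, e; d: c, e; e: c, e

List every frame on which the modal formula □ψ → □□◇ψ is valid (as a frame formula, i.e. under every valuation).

G1, G2

The schema corresponds to a generalized confluence (Geach) condition: ∀x ∀z (xR²z → ∃w (xRw ∧ zRw)).
G1: satisfies the condition.
G2: satisfies the condition.
G3: fails — aR²d but no w with aRw and dRw.
Valid on: G1, G2.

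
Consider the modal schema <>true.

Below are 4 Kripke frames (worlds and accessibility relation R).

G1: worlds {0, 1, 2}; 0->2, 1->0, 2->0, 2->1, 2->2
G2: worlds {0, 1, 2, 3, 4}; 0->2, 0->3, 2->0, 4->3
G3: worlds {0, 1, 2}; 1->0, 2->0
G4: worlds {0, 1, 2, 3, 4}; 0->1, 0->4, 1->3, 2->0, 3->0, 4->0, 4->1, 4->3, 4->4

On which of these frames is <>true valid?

G1, G4

The schema corresponds to seriality: forall x exists y Rxy.
G1: holds.
G2: fails — world 1 has no successor.
G3: fails — world 0 has no successor.
G4: holds.
Valid on: G1, G4.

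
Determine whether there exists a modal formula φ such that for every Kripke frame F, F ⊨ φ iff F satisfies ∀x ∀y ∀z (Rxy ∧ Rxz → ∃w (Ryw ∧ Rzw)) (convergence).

This is a Sahlqvist condition; the .2 axiom ◇□r → □◇r defines it.

Yes, by ◇□r → □◇r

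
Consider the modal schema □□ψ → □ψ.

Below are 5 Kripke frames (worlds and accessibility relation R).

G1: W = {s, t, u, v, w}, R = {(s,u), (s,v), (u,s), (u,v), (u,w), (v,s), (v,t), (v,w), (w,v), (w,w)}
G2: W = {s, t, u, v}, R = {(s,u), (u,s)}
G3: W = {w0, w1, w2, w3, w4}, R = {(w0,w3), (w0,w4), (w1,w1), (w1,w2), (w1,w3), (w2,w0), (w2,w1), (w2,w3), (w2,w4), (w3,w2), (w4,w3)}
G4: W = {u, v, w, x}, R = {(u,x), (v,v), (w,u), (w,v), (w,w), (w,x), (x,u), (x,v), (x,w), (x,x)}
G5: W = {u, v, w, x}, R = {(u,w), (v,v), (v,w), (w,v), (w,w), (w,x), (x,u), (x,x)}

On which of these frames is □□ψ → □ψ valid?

This is the axiom for density; its first-order frame correspondent is ∀x ∀y (Rxy → ∃z (Rxz ∧ Rzy)).
G1: fails — Rvt but no z with Rvz and Rzt.
G2: fails — Rsu but no z with Rsz and Rzu.
G3: fails — Rw0w4 but no z with Rw0z and Rzw4.
G4: satisfies the condition.
G5: satisfies the condition.

G4, G5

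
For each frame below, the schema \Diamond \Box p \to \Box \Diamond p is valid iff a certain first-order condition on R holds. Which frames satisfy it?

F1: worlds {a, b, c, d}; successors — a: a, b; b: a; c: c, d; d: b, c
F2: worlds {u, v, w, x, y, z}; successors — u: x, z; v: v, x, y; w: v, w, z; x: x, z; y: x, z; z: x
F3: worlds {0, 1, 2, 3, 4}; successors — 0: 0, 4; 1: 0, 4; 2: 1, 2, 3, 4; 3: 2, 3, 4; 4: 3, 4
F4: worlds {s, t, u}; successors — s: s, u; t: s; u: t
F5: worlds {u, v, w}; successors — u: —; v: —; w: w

F3, F5

This is the axiom for convergence; its first-order frame correspondent is \forall x \forall y \forall z (Rxy \wedge Rxz \to \exists w (Ryw \wedge Rzw)).
F1: fails — Rdc and Rdb but c and b have no common successor.
F2: fails — Rww and Rwz but w and z have no common successor.
F3: holds.
F4: fails — Rsu and Rss but u and s have no common successor.
F5: holds.
Valid on: F3, F5.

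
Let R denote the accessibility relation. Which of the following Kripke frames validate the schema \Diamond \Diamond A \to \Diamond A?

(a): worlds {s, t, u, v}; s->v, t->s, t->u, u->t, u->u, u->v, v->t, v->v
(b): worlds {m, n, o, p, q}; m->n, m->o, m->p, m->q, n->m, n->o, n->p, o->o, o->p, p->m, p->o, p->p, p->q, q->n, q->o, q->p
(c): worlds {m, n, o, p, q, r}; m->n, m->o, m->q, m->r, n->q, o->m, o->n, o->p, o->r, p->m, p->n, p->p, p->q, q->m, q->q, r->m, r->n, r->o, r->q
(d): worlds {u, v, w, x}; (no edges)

(d)

This is the axiom for transitivity; its first-order frame correspondent is \forall x \forall y \forall z (Rxy \wedge Ryz \to Rxz).
(a): fails — Rut and Rts but not Rus.
(b): fails — Rop and Rpm but not Rom.
(c): fails — Rom and Rmq but not Roq.
(d): condition met.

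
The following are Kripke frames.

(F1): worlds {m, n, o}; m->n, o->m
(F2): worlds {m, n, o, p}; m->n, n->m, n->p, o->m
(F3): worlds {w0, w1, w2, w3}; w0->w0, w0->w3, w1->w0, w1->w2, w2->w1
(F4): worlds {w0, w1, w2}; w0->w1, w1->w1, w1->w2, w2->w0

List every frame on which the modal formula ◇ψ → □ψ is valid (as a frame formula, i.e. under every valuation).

(F1)

This is the axiom for partial functionality; its first-order frame correspondent is ∀x ∀y ∀z (Rxy ∧ Rxz → y = z).
(F1): ✓.
(F2): fails — n sees both m and p.
(F3): fails — w0 sees both w0 and w3.
(F4): fails — w1 sees both w1 and w2.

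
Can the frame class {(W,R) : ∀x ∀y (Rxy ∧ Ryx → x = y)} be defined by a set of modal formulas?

No

Modal frame validity is preserved under surjective bounded morphisms.
The 8-cycle (worlds w0,w1,w2,w3,w4,w5,w6,w7 with w0→w1→w2→w3→w4→w5→w6→w7→w0) is antisymmetric. Sending even-indexed worlds to s and odd-indexed worlds to t is a surjective bounded morphism onto the two-world frame with s↔t, which is not antisymmetric.
So the class is not modally definable.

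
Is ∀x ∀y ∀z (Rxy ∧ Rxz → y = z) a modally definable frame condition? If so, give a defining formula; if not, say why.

Yes: it is partial functionality, defined by the CD schema ◇p → □p.
Suppose ◇p→□p is valid. Take Rxy, Rxz and set V(p)={y}. Then ◇p at x, so □p at x, so p at z, i.e. z=y.

Definable; ◇p → □p defines it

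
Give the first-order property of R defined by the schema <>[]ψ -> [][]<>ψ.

This is a Sahlqvist (Geach-type) schema ◇^1□^1ψ → □^2◇^1ψ.
Minimal-valuation argument: fix x; take any y with xR^1y and any z with xR^2z. Set V(ψ) to the set of worlds R-reachable from y in exactly 1 step. Then □^1ψ holds at y, so the antecedent holds at x; validity forces ◇^1ψ at z, giving a w with zR^1w and yR^1w.
First-order correspondent: forall x forall y forall z ((xRy & x R^2 z) -> exists w (yRw & zRw)).

forall x forall y forall z ((xRy & x R^2 z) -> exists w (yRw & zRw))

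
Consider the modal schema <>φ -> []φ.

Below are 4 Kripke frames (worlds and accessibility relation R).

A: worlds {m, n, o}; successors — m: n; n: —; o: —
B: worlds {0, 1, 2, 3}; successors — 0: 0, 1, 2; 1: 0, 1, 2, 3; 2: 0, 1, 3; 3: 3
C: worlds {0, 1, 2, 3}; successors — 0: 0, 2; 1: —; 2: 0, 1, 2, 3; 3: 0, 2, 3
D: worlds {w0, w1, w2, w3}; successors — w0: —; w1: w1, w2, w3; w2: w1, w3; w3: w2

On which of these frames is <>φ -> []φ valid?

The schema corresponds to partial functionality: forall x forall y forall z (Rxy & Rxz -> y = z).
A: condition met.
B: fails — 0 sees both 0 and 1.
C: fails — 0 sees both 0 and 2.
D: fails — w1 sees both w1 and w2.

A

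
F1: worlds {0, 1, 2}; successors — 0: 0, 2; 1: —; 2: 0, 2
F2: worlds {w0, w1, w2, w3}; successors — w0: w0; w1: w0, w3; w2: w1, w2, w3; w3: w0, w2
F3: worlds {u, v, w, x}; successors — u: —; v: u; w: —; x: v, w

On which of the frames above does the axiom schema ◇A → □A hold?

none

This is the axiom for partial functionality; its first-order frame correspondent is ∀x ∀y ∀z (Rxy ∧ Rxz → y = z).
F1: fails — 0 sees both 0 and 2.
F2: fails — w1 sees both w0 and w3.
F3: fails — x sees both v and w.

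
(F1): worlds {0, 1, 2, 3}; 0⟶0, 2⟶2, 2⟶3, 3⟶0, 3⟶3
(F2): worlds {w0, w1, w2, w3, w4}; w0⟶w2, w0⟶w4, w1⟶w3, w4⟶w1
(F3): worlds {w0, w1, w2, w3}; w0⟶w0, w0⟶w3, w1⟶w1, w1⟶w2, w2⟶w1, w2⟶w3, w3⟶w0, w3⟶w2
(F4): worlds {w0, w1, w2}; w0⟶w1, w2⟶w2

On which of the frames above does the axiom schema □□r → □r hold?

This is the axiom for density; its first-order frame correspondent is ∀x ∀y (Rxy → ∃z (Rxz ∧ Rzy)).
(F1): satisfies the condition.
(F2): fails — Rw0w2 but no z with Rw0z and Rzw2.
(F3): fails — Rw3w2 but no z with Rw3z and Rzw2.
(F4): fails — Rw0w1 but no z with Rw0z and Rzw1.
Valid on: (F1).

(F1)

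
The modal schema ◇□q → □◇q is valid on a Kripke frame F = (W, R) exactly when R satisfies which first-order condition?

Suppose ◇□q→□◇q is valid. Take Rxy, Rxz and set V(q)={w : Ryw}. Then □q at y so ◇□q at x, so □◇q at x, so ◇q at z, giving w with Rzw and Ryw.

convergence: ∀x ∀y ∀z (Rxy ∧ Rxz → ∃w (Ryw ∧ Rzw))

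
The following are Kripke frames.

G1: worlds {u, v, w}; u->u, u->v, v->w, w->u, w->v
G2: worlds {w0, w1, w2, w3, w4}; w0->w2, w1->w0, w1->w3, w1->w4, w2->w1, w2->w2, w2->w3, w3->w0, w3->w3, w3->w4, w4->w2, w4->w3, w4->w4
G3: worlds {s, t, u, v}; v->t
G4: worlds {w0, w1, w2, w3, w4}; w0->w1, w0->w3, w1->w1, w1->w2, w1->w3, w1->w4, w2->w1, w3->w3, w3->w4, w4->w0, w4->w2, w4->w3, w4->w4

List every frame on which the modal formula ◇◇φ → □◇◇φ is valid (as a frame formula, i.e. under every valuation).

G3

The schema corresponds to a generalized confluence (Geach) condition: ∀x ∀y ∀z ((xR²y ∧ xRz) → ∃w (y = w ∧ zR²w)).
G1: fails — uR²w, uRv but no t with w=t and vR²t.
G2: fails — w1R²w0, w1Rw0 but no w with w0=w and w0R²w.
G3: satisfies the condition.
G4: fails — w0R²w1, w0Rw3 but no w with w1=w and w3R²w.
Valid on: G3.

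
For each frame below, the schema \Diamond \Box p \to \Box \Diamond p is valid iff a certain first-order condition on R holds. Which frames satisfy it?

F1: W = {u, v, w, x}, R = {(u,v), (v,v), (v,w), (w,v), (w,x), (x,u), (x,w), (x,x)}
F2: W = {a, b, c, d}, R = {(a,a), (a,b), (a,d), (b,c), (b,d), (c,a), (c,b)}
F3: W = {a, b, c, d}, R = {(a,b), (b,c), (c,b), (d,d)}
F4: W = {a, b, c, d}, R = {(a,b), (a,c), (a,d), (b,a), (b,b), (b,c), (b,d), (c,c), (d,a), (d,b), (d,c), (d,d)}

This is the axiom for convergence; its first-order frame correspondent is \forall x \forall y \forall z (Rxy \wedge Rxz \to \exists w (Ryw \wedge Rzw)).
F1: fails — Rxu and Rxx but u and x have no common successor.
F2: fails — Rab and Rad but b and d have no common successor.
F3: holds.
F4: holds.
Valid on: F3, F4.

F3, F4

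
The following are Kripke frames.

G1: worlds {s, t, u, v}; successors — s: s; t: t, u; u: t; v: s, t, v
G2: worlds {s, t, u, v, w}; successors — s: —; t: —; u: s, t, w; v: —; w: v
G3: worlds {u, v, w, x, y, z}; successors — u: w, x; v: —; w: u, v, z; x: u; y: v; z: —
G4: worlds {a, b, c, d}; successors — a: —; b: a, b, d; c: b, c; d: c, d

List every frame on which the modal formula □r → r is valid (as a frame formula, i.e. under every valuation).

Frame correspondent (Sahlqvist): ∀x Rxx — i.e. reflexivity.
G1: fails — world u does not see itself.
G2: fails — world s does not see itself.
G3: fails — world u does not see itself.
G4: fails — world a does not see itself.

none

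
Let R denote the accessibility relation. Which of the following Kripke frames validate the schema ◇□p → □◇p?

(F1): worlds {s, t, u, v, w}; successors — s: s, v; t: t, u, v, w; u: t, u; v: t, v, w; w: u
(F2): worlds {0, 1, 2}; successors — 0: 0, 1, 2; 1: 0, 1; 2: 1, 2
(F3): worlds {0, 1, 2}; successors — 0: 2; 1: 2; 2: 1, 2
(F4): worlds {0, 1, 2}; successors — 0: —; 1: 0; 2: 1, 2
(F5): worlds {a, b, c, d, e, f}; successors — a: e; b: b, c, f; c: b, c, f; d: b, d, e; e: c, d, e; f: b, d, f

(F2), (F3), (F5)

This is the axiom for convergence; its first-order frame correspondent is ∀x ∀y ∀z (Rxy ∧ Rxz → ∃w (Ryw ∧ Rzw)).
(F1): fails — Rtv and Rtw but v and w have no common successor.
(F2): ✓.
(F3): ✓.
(F4): fails — R10 and R10 but 0 and 0 have no common successor.
(F5): ✓.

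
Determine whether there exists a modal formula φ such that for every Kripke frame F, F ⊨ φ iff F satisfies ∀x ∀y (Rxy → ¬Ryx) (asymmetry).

Modal frame validity is preserved under surjective bounded morphisms.
The 4-cycle (worlds a,b,c,d with a→b→c→d→a) is asymmetric. Mapping every world to a single reflexive point • is a surjective bounded morphism, and the reflexive point is not asymmetric (R•• but asymmetry requires ¬R••).
Hence asymmetry is not modally definable.

Not modally definable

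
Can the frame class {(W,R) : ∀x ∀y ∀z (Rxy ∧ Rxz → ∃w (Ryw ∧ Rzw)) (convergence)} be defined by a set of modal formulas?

The condition is convergence. A defining modal formula is ◇□p → □◇p.
Suppose ◇□p→□◇p is valid. Take Rxy, Rxz and set V(p)={w : Ryw}. Then □p at y so ◇□p at x, so □◇p at x, so ◇p at z, giving w with Rzw and Ryw.

Yes — defined by ◇□p → □◇p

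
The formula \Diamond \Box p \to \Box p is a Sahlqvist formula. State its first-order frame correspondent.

Equivalently (dual form): ◇p → □◇p.
Suppose ◇p→□◇p is valid. Take Rxy, Rxz and set V(p)={y}. Then ◇p at x, so □◇p at x, so ◇p at z, so some w with Rzw has p; w=y, i.e. Rzy. By symmetry of the argument, Ryz.
Conversely, any frame satisfying \forall x \forall y \forall z (Rxy \wedge Rxz \to Ryz) validates the schema.
So the correspondent is the Euclidean property.

the Euclidean property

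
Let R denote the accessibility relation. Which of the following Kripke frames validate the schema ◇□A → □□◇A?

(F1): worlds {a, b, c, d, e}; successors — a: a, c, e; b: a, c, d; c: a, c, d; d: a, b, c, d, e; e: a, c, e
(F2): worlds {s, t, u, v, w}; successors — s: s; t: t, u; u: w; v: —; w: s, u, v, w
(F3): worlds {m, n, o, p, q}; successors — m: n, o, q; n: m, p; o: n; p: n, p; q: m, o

This is the axiom for a generalized confluence (Geach) condition; its first-order frame correspondent is ∀x ∀y ∀z ((xRy ∧ xR²z) → ∃w (yRw ∧ zRw)).
(F1): condition met.
(F2): fails — tRt, tR²u but no w* with tRw* and uRw*.
(F3): fails — mRn, mR²m but no w with nRw and mRw.
Valid on: (F1).

(F1)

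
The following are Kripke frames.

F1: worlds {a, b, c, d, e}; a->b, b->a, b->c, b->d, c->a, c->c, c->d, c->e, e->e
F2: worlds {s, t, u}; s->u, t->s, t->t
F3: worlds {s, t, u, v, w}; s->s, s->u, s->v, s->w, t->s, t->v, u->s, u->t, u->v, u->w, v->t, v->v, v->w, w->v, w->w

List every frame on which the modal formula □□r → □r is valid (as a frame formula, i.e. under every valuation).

F3

The schema corresponds to density: ∀x ∀y (Rxy → ∃z (Rxz ∧ Rzy)).
F1: fails — Rab but no z with Raz and Rzb.
F2: fails — Rsu but no z with Rsz and Rzu.
F3: holds.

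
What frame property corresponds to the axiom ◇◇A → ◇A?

Replacing A by ¬A and contraposing gives the equivalent schema □A → □□A.
Suppose □A→□□A is valid. Take Rxy, Ryz and set V(A)={w : Rxw}. Then □A at x, so □□A at x, so □A at y, so A at z, i.e. Rxz.
The converse is a direct semantic check.
So the correspondent is transitivity.

Transitivity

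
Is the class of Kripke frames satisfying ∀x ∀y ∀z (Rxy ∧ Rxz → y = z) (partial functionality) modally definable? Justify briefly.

Yes — defined by ◇q → □q

The condition is partial functionality. A defining modal formula is ◇q → □q.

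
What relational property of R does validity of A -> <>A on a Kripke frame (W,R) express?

Replacing A by ¬A and contraposing gives the equivalent schema □A → A.
Suppose □A→A is valid. At any x set V(A)={w : Rxw}. Then □A holds at x, so A holds at x, i.e. Rxx.

reflexivity: forall x Rxx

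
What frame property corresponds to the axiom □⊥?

Emptiness of R

□⊥ is valid iff no world has any successor (otherwise □⊥ fails at any world with one).
Conversely, on a frame with emptiness of R the schema holds at every world under every valuation.
So the correspondent is emptiness of R.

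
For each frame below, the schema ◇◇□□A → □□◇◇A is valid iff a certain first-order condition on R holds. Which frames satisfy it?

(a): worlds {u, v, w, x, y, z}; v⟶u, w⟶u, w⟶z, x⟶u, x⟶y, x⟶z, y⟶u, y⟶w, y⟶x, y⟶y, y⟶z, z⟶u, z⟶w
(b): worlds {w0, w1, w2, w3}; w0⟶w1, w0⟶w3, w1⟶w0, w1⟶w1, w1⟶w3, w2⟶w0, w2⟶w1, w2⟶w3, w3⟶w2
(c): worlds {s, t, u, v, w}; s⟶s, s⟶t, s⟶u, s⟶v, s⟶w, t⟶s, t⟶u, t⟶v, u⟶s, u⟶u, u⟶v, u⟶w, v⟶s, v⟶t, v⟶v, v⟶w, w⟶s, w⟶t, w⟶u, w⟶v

(b), (c)

This is the axiom for a generalized confluence (Geach) condition; its first-order frame correspondent is ∀x ∀y ∀z ((xR²y ∧ xR²z) → ∃w (yR²w ∧ zR²w)).
(a): fails — wR²u, wR²u but no t with uR²t and uR²t.
(b): satisfies the condition.
(c): satisfies the condition.
Valid on: (b), (c).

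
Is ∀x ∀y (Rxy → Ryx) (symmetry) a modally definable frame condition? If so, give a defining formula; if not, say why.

Yes — defined by q → □◇q

Yes: it is symmetry, defined by the B schema q → □◇q.
Suppose q→□◇q is valid. Take Rxy and set V(q)={x}. Then q at x, so □◇q at x, so ◇q at y, so some z with Ryz has q; z=x, i.e. Ryx.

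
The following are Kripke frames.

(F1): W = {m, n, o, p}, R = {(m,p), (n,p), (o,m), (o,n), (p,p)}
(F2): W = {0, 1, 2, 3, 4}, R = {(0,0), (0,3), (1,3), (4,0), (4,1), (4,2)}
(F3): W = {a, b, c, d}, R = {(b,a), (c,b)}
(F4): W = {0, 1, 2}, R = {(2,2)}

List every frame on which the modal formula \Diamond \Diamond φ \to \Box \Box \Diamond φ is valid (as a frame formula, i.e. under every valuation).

(F1), (F4)

This is the axiom for a generalized confluence (Geach) condition; its first-order frame correspondent is \forall x \forall y \forall z ((x R^2 y \wedge x R^2 z) \to \exists w (y = w \wedge zRw)).
(F1): holds.
(F2): fails — 0R²0, 0R²3 but no w with 0=w and 3Rw.
(F3): fails — cR²a, cR²a but no w with a=w and aRw.
(F4): holds.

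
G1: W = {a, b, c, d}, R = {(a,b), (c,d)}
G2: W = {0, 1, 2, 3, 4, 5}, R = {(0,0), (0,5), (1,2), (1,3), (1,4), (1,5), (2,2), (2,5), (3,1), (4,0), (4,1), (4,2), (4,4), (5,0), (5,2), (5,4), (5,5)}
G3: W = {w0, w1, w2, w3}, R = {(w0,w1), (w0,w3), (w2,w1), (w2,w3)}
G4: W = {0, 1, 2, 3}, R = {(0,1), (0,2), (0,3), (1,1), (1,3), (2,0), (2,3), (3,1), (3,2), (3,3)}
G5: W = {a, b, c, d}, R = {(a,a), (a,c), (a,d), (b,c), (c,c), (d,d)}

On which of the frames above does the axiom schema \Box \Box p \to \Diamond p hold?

Frame correspondent (Sahlqvist): \forall x \exists w (x R^2 w \wedge xRw) — i.e. a generalized confluence (Geach) condition.
G1: fails — at a but no w with aR²w and aRw.
G2: fails — at 3 but no w with 3R²w and 3Rw.
G3: fails — at w0 but no w with w0R²w and w0Rw.
G4: holds.
G5: holds.
Valid on: G4, G5.

G4, G5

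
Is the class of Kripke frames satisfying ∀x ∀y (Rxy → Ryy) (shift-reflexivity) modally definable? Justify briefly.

Definable; □(□p → p) defines it

The condition is shift-reflexivity. A defining modal formula is □(□p → p).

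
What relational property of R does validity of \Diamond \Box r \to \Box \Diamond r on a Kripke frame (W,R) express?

Suppose ◇□r→□◇r is valid. Take Rxy, Rxz and set V(r)={w : Ryw}. Then □r at y so ◇□r at x, so □◇r at x, so ◇r at z, giving w with Rzw and Ryw.

convergence: \forall x \forall y \forall z (Rxy \wedge Rxz \to \exists w (Ryw \wedge Rzw))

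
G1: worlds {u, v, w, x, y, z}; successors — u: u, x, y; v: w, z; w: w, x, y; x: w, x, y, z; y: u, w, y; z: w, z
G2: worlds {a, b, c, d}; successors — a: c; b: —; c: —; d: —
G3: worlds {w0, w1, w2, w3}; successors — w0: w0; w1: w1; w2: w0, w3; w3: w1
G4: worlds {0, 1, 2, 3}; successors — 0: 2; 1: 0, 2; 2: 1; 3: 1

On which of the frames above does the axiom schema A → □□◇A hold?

Frame correspondent (Sahlqvist): ∀x ∀z (xR²z → ∃w (x = w ∧ zRw)) — i.e. a generalized confluence (Geach) condition.
G1: fails — uR²w but no t with u=t and wRt.
G2: holds.
G3: fails — w2R²w0 but no w with w2=w and w0Rw.
G4: fails — 1R²1 but no w with 1=w and 1Rw.

G2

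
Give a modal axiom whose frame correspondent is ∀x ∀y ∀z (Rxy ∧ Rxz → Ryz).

◇p → □◇p

A defining formula is ◇p → □◇p (the 5 axiom).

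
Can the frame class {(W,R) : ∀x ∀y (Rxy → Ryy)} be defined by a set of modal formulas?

Yes — defined by □(□r → r)

The condition is shift-reflexivity. A defining modal formula is □(□r → r).
Suppose □(□r→r) is valid. Take Rxy and set V(r)={w : Ryw}. Then at y, □r holds; since □(□r→r) at x, □r→r at y, so r at y, i.e. Ryy.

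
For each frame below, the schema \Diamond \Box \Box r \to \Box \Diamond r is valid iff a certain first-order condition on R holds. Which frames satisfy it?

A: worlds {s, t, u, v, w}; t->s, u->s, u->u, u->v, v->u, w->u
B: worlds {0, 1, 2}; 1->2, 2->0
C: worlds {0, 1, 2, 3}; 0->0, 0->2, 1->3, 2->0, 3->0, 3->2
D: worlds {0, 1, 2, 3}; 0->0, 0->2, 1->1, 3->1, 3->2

The schema corresponds to a generalized confluence (Geach) condition: \forall x \forall y \forall z ((xRy \wedge xRz) \to \exists w (y R^2 w \wedge zRw)).
A: fails — tRs, tRs but no w* with sR²w* and sRw*.
B: fails — 1R2, 1R2 but no w with 2R²w and 2Rw.
C: holds.
D: fails — 0R0, 0R2 but no w with 0R²w and 2Rw.
Valid on: C.

C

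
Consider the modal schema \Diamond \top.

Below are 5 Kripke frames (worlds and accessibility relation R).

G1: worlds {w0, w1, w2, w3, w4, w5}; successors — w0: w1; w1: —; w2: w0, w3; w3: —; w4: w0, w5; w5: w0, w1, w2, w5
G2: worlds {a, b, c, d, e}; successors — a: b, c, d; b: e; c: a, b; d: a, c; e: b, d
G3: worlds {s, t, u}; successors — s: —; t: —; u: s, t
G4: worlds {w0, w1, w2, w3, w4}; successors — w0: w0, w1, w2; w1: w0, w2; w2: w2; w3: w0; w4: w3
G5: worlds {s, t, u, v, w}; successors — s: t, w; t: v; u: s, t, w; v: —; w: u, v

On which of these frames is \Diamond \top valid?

G2, G4

The schema corresponds to seriality: \forall x \exists y Rxy.
G1: fails — world w1 has no successor.
G2: ✓.
G3: fails — world s has no successor.
G4: ✓.
G5: fails — world v has no successor.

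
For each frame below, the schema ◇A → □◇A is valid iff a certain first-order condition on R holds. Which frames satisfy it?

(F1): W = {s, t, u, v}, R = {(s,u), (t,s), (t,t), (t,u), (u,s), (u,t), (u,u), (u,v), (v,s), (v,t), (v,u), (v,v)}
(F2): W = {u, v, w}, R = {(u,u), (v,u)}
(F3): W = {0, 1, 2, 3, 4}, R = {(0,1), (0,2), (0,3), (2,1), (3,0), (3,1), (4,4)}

(F2)

This is the axiom for the Euclidean property; its first-order frame correspondent is ∀x ∀y ∀z (Rxy ∧ Rxz → Ryz).
(F1): fails — Rts and Rts but not Rss.
(F2): satisfies the condition.
(F3): fails — R02 and R02 but not R22.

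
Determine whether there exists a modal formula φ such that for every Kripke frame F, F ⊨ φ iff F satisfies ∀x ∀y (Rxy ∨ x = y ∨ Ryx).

No — not modally definable

Modal frame validity is preserved under disjoint unions.
Take 4 disjoint single-world reflexive frames: each is trivially connected, but their disjoint union has 4 worlds with no edge between distinct components, so it is not connected.
So no modal formula (or set of formulas) defines exactly the connected frames.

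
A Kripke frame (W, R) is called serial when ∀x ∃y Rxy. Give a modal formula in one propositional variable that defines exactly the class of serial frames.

This is seriality; the standard corresponding axiom is D: □s → ◇s.

□s → ◇s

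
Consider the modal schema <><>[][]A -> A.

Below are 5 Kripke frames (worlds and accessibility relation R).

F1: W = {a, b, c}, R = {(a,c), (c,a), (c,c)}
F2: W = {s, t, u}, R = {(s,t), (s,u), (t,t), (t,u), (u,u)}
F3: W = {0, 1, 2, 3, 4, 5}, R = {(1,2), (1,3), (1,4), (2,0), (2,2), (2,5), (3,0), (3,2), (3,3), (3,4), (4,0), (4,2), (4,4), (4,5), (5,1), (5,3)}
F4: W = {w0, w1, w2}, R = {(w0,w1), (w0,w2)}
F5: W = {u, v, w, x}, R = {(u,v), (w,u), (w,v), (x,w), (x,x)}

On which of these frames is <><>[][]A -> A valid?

Frame correspondent (Sahlqvist): forall x forall y (x R^2 y -> exists w (y R^2 w & x = w)) — i.e. a generalized confluence (Geach) condition.
F1: satisfies the condition.
F2: fails — sR²t but no w with tR²w and s=w.
F3: fails — 1R²0 but no w with 0R²w and 1=w.
F4: satisfies the condition.
F5: fails — wR²v but no t with vR²t and w=t.
Valid on: F1, F4.

F1, F4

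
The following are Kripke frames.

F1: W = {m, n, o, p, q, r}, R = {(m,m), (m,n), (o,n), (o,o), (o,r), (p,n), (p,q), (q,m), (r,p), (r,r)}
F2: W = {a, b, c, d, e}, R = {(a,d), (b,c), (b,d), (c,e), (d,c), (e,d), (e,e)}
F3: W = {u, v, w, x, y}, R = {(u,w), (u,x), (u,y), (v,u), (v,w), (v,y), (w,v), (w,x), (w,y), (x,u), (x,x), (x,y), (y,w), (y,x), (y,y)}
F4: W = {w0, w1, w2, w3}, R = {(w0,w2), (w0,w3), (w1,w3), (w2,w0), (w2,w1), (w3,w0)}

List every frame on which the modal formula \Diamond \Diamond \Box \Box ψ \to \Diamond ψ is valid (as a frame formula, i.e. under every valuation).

This is the axiom for a generalized confluence (Geach) condition; its first-order frame correspondent is \forall x \forall y (x R^2 y \to \exists w (y R^2 w \wedge xRw)).
F1: fails — mR²n but no w with nR²w and mRw.
F2: condition met.
F3: condition met.
F4: fails — w0R²w0 but no w with w0R²w and w0Rw.

F2, F3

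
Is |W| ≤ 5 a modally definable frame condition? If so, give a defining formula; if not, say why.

If a class were modally definable it would be closed under disjoint unions (Goldblatt–Thomason).
Any modal formula valid on each of 6 disjoint one-world frames is valid on their disjoint union (validity is preserved under disjoint unions). Each one-world frame has |W|=1≤5, but the union has |W|=6.
So no modal formula (or set of formulas) defines exactly the |W|≤5 frames.

No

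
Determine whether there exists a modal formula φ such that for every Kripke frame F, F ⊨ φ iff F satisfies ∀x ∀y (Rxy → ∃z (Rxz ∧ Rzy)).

Yes, by □□q → □q

The condition is density. A defining modal formula is □□q → □q.
Suppose □□q→□q is valid. Take Rxy and set V(q)={w : xR²w}. Then □□q at x, so □q at x, so q at y, i.e. ∃z(Rxz∧Rzy).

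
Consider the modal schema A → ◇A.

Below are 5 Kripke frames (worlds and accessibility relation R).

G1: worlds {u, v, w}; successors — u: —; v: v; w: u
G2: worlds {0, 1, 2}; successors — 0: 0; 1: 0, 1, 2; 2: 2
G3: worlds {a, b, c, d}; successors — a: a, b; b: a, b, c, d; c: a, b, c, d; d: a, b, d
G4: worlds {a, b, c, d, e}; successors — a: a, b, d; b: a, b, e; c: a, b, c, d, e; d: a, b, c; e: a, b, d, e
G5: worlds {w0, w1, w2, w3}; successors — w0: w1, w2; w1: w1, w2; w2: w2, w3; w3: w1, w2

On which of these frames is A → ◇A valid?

Frame correspondent (Sahlqvist): ∀x Rxx — i.e. reflexivity.
G1: fails — world u does not see itself.
G2: condition met.
G3: condition met.
G4: fails — world d does not see itself.
G5: fails — world w0 does not see itself.

G2, G3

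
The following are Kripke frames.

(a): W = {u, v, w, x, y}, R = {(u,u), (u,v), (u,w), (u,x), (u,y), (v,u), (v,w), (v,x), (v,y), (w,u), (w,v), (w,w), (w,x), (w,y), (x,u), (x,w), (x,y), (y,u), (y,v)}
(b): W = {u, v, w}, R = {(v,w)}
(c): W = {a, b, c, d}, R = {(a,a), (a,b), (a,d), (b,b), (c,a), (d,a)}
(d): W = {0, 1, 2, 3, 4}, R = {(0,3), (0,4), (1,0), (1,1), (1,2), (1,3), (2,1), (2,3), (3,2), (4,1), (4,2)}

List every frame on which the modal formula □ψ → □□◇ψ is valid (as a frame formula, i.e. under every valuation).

(a), (b)

Frame correspondent (Sahlqvist): ∀x ∀z (xR²z → ∃w (xRw ∧ zRw)) — i.e. a generalized confluence (Geach) condition.
(a): condition met.
(b): condition met.
(c): fails — cR²b but no w with cRw and bRw.
(d): fails — 2R²3 but no w with 2Rw and 3Rw.
Valid on: (a), (b).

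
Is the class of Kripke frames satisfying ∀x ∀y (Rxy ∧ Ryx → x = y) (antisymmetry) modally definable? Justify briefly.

No — not modally definable

Any modally definable frame class is closed under surjective bounded morphisms.
The 6-cycle (worlds a,b,c,d,e,f with a→b→c→d→e→f→a) is antisymmetric. Sending even-indexed worlds to • and odd-indexed worlds to ∘ is a surjective bounded morphism onto the two-world frame with •↔∘, which is not antisymmetric.
Hence antisymmetry is not modally definable.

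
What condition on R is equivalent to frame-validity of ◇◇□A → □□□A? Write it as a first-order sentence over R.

This is a Sahlqvist (Geach-type) schema ◇^2□^1A → □^3◇^0A.
Minimal-valuation argument: fix x; take any y with xR^2y and any z with xR^3z. Set V(A) to the set of worlds R-reachable from y in exactly 1 step. Then □^1A holds at y, so the antecedent holds at x; validity forces ◇^0A at z, giving a w with zR^0w and yR^1w.
First-order correspondent: ∀x ∀y ∀z ((xR²y ∧ xR³z) → ∃w (yRw ∧ z = w)).

∀x ∀y ∀z ((xR²y ∧ xR³z) → ∃w (yRw ∧ z = w))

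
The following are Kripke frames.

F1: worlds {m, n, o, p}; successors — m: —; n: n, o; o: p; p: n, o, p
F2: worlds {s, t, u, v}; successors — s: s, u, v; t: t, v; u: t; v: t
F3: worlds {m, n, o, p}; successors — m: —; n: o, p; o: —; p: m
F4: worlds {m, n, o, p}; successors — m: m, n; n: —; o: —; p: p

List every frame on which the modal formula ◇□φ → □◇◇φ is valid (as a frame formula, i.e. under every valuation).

F1, F2

Frame correspondent (Sahlqvist): ∀x ∀y ∀z ((xRy ∧ xRz) → ∃w (yRw ∧ zR²w)) — i.e. a generalized confluence (Geach) condition.
F1: satisfies the condition.
F2: satisfies the condition.
F3: fails — nRo, nRo but no w with oRw and oR²w.
F4: fails — mRm, mRn but no w with mRw and nR²w.
Valid on: F1, F2.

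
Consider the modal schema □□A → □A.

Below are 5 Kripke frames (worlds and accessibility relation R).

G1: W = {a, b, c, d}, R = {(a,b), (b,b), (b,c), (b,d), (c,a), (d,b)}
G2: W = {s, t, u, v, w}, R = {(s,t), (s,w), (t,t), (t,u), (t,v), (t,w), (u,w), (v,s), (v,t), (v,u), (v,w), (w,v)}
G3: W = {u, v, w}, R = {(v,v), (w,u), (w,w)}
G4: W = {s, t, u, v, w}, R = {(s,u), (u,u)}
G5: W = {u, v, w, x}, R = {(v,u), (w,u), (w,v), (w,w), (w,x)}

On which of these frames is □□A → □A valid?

The schema corresponds to density: ∀x ∀y (Rxy → ∃z (Rxz ∧ Rzy)).
G1: fails — Rca but no z with Rcz and Rza.
G2: fails — Ruw but no z with Ruz and Rzw.
G3: holds.
G4: holds.
G5: fails — Rvu but no z with Rvz and Rzu.
Valid on: G3, G4.

G3, G4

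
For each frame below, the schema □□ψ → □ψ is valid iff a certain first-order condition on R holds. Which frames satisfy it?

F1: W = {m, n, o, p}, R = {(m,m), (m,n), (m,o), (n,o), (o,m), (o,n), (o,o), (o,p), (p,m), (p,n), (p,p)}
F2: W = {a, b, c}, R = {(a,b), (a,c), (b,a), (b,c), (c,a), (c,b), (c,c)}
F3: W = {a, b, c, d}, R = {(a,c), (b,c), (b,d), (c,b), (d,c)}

F1, F2

This is the axiom for density; its first-order frame correspondent is ∀x ∀y (Rxy → ∃z (Rxz ∧ Rzy)).
F1: holds.
F2: holds.
F3: fails — Rdc but no z with Rdz and Rzc.
Valid on: F1, F2.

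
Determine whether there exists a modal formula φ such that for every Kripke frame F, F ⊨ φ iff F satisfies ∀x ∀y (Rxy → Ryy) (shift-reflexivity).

Yes, by □(□r → r)

The condition is shift-reflexivity. A defining modal formula is □(□r → r).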